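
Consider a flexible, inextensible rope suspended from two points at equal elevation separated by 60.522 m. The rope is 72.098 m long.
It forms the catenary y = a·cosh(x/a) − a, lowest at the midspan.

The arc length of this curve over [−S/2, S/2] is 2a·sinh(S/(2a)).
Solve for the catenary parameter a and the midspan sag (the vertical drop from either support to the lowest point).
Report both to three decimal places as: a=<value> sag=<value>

seed: a₀ = √(S³/(24(L−S))) = √(60.522³/(24·11.576)) = 28.247826
iter 1: u=1.071268  f(a)=+6.827e-01  f'(a)=-9.176e-01  a ← 28.247826 − (+6.827e-01/-9.176e-01) = 28.991813
iter 2: u=1.043777  f(a)=+2.790e-02  f'(a)=-8.440e-01  a ← 28.991813 − (+2.790e-02/-8.440e-01) = 29.024871
iter 3: u=1.042589  f(a)=+5.100e-05  f'(a)=-8.409e-01  a ← 29.024871 − (+5.100e-05/-8.409e-01) = 29.024931
iter 4: u=1.042586  f(a)=+1.711e-10  f'(a)=-8.409e-01  a ← 29.024931 − (+1.711e-10/-8.409e-01) = 29.024931
iter 5: u=1.042586  f(a)=+1.421e-14  f'(a)=-8.409e-01  a ← 29.024931 − (+1.421e-14/-8.409e-01) = 29.024931
converged: |Δa| < 1e-12 after 5 iterations
sag = a·(cosh(S/(2a)) − 1) = 29.024931·(cosh(1.042586) − 1) = 17.256566
T_max/T_min = cosh(S/(2a)) = 1.594543

a=29.025 sag=17.257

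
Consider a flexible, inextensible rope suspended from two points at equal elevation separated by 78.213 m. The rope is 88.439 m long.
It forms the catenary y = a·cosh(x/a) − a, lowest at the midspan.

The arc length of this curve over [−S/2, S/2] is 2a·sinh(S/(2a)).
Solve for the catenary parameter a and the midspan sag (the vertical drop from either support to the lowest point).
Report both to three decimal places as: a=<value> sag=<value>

seed: a₀ = √(S³/(24(L−S))) = √(78.213³/(24·10.226)) = 44.152968
iter 1: u=0.885705  f(a)=+4.087e-01  f'(a)=-5.006e-01  a ← 44.152968 − (+4.087e-01/-5.006e-01) = 44.969374
iter 2: u=0.869625  f(a)=+1.161e-02  f'(a)=-4.725e-01  a ← 44.969374 − (+1.161e-02/-4.725e-01) = 44.993946
iter 3: u=0.869150  f(a)=+9.978e-06  f'(a)=-4.717e-01  a ← 44.993946 − (+9.978e-06/-4.717e-01) = 44.993967
iter 4: u=0.869150  f(a)=+7.390e-12  f'(a)=-4.717e-01  a ← 44.993967 − (+7.390e-12/-4.717e-01) = 44.993967
converged: |Δa| < 1e-12 after 4 iterations
sag = a·(cosh(S/(2a)) − 1) = 44.993967·(cosh(0.869150) − 1) = 18.091857
T_max/T_min = cosh(S/(2a)) = 1.402095

a=44.994 sag=18.092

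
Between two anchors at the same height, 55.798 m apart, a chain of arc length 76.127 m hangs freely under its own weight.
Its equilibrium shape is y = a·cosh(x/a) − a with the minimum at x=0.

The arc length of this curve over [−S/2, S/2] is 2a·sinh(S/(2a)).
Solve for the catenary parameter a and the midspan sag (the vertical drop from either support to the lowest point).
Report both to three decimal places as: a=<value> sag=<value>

seed: a₀ = √(S³/(24(L−S))) = √(55.798³/(24·20.329)) = 18.869671
iter 1: u=1.478510  f(a)=+2.341e+00  f'(a)=-2.664e+00  a ← 18.869671 − (+2.341e+00/-2.664e+00) = 19.748498
iter 2: u=1.412715  f(a)=+1.735e-01  f'(a)=-2.283e+00  a ← 19.748498 − (+1.735e-01/-2.283e+00) = 19.824507
iter 3: u=1.407299  f(a)=+1.121e-03  f'(a)=-2.253e+00  a ← 19.824507 − (+1.121e-03/-2.253e+00) = 19.825005
iter 4: u=1.407263  f(a)=+4.751e-08  f'(a)=-2.253e+00  a ← 19.825005 − (+4.751e-08/-2.253e+00) = 19.825005
iter 5: u=1.407263  f(a)=-1.421e-14  f'(a)=-2.253e+00  a ← 19.825005 − (-1.421e-14/-2.253e+00) = 19.825005
converged: |Δa| < 1e-12 after 5 iterations
sag = a·(cosh(S/(2a)) − 1) = 19.825005·(cosh(1.407263) − 1) = 23.091902
T_max/T_min = cosh(S/(2a)) = 2.164787

a=19.825 sag=23.092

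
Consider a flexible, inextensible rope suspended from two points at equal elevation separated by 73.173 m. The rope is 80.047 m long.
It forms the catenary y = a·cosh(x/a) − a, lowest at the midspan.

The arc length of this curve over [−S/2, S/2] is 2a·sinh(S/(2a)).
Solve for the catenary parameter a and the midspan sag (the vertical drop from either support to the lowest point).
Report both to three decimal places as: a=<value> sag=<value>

seed: a₀ = √(S³/(24(L−S))) = √(73.173³/(24·6.874)) = 48.732188
iter 1: u=0.750767  f(a)=+1.963e-01  f'(a)=-2.983e-01  a ← 48.732188 − (+1.963e-01/-2.983e-01) = 49.390323
iter 2: u=0.740763  f(a)=+4.048e-03  f'(a)=-2.861e-01  a ← 49.390323 − (+4.048e-03/-2.861e-01) = 49.404471
iter 3: u=0.740550  f(a)=+1.801e-06  f'(a)=-2.859e-01  a ← 49.404471 − (+1.801e-06/-2.859e-01) = 49.404477
iter 4: u=0.740550  f(a)=+3.553e-13  f'(a)=-2.859e-01  a ← 49.404477 − (+3.553e-13/-2.859e-01) = 49.404477
converged: |Δa| < 1e-12 after 4 iterations
sag = a·(cosh(S/(2a)) − 1) = 49.404477·(cosh(0.740550) − 1) = 14.177619
T_max/T_min = cosh(S/(2a)) = 1.286970

a=49.404 sag=14.178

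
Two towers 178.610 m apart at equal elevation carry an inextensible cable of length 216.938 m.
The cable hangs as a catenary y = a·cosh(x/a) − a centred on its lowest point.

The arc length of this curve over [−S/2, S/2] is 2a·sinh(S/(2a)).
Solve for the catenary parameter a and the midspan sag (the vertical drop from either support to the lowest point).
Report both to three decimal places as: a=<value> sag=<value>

seed: a₀ = √(S³/(24(L−S))) = √(178.610³/(24·38.328)) = 78.703665
iter 1: u=1.134699  f(a)=+2.544e+00  f'(a)=-1.105e+00  a ← 78.703665 − (+2.544e+00/-1.105e+00) = 81.005730
iter 2: u=1.102453  f(a)=+1.159e-01  f'(a)=-1.007e+00  a ← 81.005730 − (+1.159e-01/-1.007e+00) = 81.120869
iter 3: u=1.100888  f(a)=+2.659e-04  f'(a)=-1.002e+00  a ← 81.120869 − (+2.659e-04/-1.002e+00) = 81.121135
iter 4: u=1.100885  f(a)=+1.407e-09  f'(a)=-1.002e+00  a ← 81.121135 − (+1.407e-09/-1.002e+00) = 81.121135
iter 5: u=1.100885  f(a)=+2.842e-14  f'(a)=-1.002e+00  a ← 81.121135 − (+2.842e-14/-1.002e+00) = 81.121135
converged: |Δa| < 1e-12 after 5 iterations
sag = a·(cosh(S/(2a)) − 1) = 81.121135·(cosh(1.100885) − 1) = 54.326872
T_max/T_min = cosh(S/(2a)) = 1.669701

a=81.121 sag=54.327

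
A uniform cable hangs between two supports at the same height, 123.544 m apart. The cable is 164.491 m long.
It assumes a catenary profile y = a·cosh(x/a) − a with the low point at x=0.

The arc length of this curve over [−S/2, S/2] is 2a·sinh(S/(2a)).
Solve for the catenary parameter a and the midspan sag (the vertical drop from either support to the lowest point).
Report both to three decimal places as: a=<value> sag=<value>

seed: a₀ = √(S³/(24(L−S))) = √(123.544³/(24·40.947)) = 43.804207
iter 1: u=1.410184  f(a)=+4.270e+00  f'(a)=-2.269e+00  a ← 43.804207 − (+4.270e+00/-2.269e+00) = 45.686141
iter 2: u=1.352095  f(a)=+2.906e-01  f'(a)=-1.970e+00  a ← 45.686141 − (+2.906e-01/-1.970e+00) = 45.833673
iter 3: u=1.347743  f(a)=+1.563e-03  f'(a)=-1.948e+00  a ← 45.833673 − (+1.563e-03/-1.948e+00) = 45.834475
iter 4: u=1.347719  f(a)=+4.577e-08  f'(a)=-1.948e+00  a ← 45.834475 − (+4.577e-08/-1.948e+00) = 45.834475
iter 5: u=1.347719  f(a)=-2.842e-14  f'(a)=-1.948e+00  a ← 45.834475 − (-2.842e-14/-1.948e+00) = 45.834475
converged: |Δa| < 1e-12 after 5 iterations
sag = a·(cosh(S/(2a)) − 1) = 45.834475·(cosh(1.347719) − 1) = 48.320298
T_max/T_min = cosh(S/(2a)) = 2.054235

a=45.834 sag=48.320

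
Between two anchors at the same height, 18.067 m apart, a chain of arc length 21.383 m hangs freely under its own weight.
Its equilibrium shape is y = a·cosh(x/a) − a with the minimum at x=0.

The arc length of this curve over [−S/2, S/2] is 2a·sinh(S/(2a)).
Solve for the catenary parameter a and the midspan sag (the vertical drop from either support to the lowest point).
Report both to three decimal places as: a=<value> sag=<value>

a=8.836 sag=5.034

seed: a₀ = √(S³/(24(L−S))) = √(18.067³/(24·3.316)) = 8.608276
iter 1: u=1.049397  f(a)=+1.874e-01  f'(a)=-8.587e-01  a ← 8.608276 − (+1.874e-01/-8.587e-01) = 8.826574
iter 2: u=1.023443  f(a)=+7.367e-03  f'(a)=-7.924e-01  a ← 8.826574 − (+7.367e-03/-7.924e-01) = 8.835872
iter 3: u=1.022367  f(a)=+1.241e-05  f'(a)=-7.897e-01  a ← 8.835872 − (+1.241e-05/-7.897e-01) = 8.835888
iter 4: u=1.022365  f(a)=+3.535e-11  f'(a)=-7.897e-01  a ← 8.835888 − (+3.535e-11/-7.897e-01) = 8.835888
iter 5: u=1.022365  f(a)=+3.553e-15  f'(a)=-7.897e-01  a ← 8.835888 − (+3.553e-15/-7.897e-01) = 8.835888
converged: |Δa| < 1e-12 after 5 iterations
sag = a·(cosh(S/(2a)) − 1) = 8.835888·(cosh(1.022365) − 1) = 5.034263
T_max/T_min = cosh(S/(2a)) = 1.569752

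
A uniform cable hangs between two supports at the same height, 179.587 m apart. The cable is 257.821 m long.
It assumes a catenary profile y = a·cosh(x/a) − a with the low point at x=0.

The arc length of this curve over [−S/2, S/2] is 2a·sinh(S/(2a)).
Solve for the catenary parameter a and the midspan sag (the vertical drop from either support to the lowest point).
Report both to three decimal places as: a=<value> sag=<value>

seed: a₀ = √(S³/(24(L−S))) = √(179.587³/(24·78.234)) = 55.540394
iter 1: u=1.616724  f(a)=+1.088e+01  f'(a)=-3.626e+00  a ← 55.540394 − (+1.088e+01/-3.626e+00) = 58.542378
iter 2: u=1.533821  f(a)=+9.448e-01  f'(a)=-3.021e+00  a ← 58.542378 − (+9.448e-01/-3.021e+00) = 58.855081
iter 3: u=1.525671  f(a)=+8.613e-03  f'(a)=-2.966e+00  a ← 58.855081 − (+8.613e-03/-2.966e+00) = 58.857984
iter 4: u=1.525596  f(a)=+7.302e-07  f'(a)=-2.966e+00  a ← 58.857984 − (+7.302e-07/-2.966e+00) = 58.857984
iter 5: u=1.525596  f(a)=+5.684e-14  f'(a)=-2.966e+00  a ← 58.857984 − (+5.684e-14/-2.966e+00) = 58.857984
converged: |Δa| < 1e-12 after 5 iterations
sag = a·(cosh(S/(2a)) − 1) = 58.857984·(cosh(1.525596) − 1) = 82.853622
T_max/T_min = cosh(S/(2a)) = 2.407687

a=58.858 sag=82.854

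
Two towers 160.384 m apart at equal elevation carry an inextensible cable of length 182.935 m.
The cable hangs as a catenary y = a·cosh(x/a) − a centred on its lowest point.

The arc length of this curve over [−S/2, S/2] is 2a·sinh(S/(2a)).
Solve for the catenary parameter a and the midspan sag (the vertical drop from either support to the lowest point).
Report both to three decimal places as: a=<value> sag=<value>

a=89.092 sag=38.594

seed: a₀ = √(S³/(24(L−S))) = √(160.384³/(24·22.551)) = 87.307799
iter 1: u=0.918498  f(a)=+9.706e-01  f'(a)=-5.615e-01  a ← 87.307799 − (+9.706e-01/-5.615e-01) = 89.036338
iter 2: u=0.900666  f(a)=+2.957e-02  f'(a)=-5.278e-01  a ← 89.036338 − (+2.957e-02/-5.278e-01) = 89.092373
iter 3: u=0.900099  f(a)=+2.937e-05  f'(a)=-5.267e-01  a ← 89.092373 − (+2.937e-05/-5.267e-01) = 89.092429
iter 4: u=0.900099  f(a)=+2.902e-11  f'(a)=-5.267e-01  a ← 89.092429 − (+2.902e-11/-5.267e-01) = 89.092429
converged: |Δa| < 1e-12 after 4 iterations
sag = a·(cosh(S/(2a)) − 1) = 89.092429·(cosh(0.900099) − 1) = 38.593766
T_max/T_min = cosh(S/(2a)) = 1.433188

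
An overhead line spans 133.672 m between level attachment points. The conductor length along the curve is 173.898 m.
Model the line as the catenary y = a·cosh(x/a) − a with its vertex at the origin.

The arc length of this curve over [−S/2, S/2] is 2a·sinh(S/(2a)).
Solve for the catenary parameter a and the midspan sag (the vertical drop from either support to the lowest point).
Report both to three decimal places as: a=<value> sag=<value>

seed: a₀ = √(S³/(24(L−S))) = √(133.672³/(24·40.226)) = 49.739524
iter 1: u=1.343720  f(a)=+3.792e+00  f'(a)=-1.929e+00  a ← 49.739524 − (+3.792e+00/-1.929e+00) = 51.705151
iter 2: u=1.292637  f(a)=+2.363e-01  f'(a)=-1.695e+00  a ← 51.705151 − (+2.363e-01/-1.695e+00) = 51.844562
iter 3: u=1.289161  f(a)=+1.053e-03  f'(a)=-1.680e+00  a ← 51.844562 − (+1.053e-03/-1.680e+00) = 51.845189
iter 4: u=1.289146  f(a)=+2.113e-08  f'(a)=-1.680e+00  a ← 51.845189 − (+2.113e-08/-1.680e+00) = 51.845189
iter 5: u=1.289146  f(a)=+2.842e-14  f'(a)=-1.680e+00  a ← 51.845189 − (+2.842e-14/-1.680e+00) = 51.845189
converged: |Δa| < 1e-12 after 5 iterations
sag = a·(cosh(S/(2a)) − 1) = 51.845189·(cosh(1.289146) − 1) = 49.387475
T_max/T_min = cosh(S/(2a)) = 1.952595

a=51.845 sag=49.387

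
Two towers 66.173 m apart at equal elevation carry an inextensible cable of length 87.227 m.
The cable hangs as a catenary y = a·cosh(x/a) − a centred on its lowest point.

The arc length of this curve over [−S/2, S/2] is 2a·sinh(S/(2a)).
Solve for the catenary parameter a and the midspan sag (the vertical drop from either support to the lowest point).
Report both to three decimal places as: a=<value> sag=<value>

a=25.015 sag=25.263

seed: a₀ = √(S³/(24(L−S))) = √(66.173³/(24·21.054)) = 23.946845
iter 1: u=1.381664  f(a)=+2.103e+00  f'(a)=-2.118e+00  a ← 23.946845 − (+2.103e+00/-2.118e+00) = 24.940056
iter 2: u=1.326641  f(a)=+1.379e-01  f'(a)=-1.848e+00  a ← 24.940056 − (+1.379e-01/-1.848e+00) = 25.014685
iter 3: u=1.322683  f(a)=+6.853e-04  f'(a)=-1.830e+00  a ← 25.014685 − (+6.853e-04/-1.830e+00) = 25.015060
iter 4: u=1.322663  f(a)=+1.710e-08  f'(a)=-1.830e+00  a ← 25.015060 − (+1.710e-08/-1.830e+00) = 25.015060
iter 5: u=1.322663  f(a)=-1.421e-14  f'(a)=-1.830e+00  a ← 25.015060 − (-1.421e-14/-1.830e+00) = 25.015060
converged: |Δa| < 1e-12 after 5 iterations
sag = a·(cosh(S/(2a)) − 1) = 25.015060·(cosh(1.322663) − 1) = 25.263073
T_max/T_min = cosh(S/(2a)) = 2.009915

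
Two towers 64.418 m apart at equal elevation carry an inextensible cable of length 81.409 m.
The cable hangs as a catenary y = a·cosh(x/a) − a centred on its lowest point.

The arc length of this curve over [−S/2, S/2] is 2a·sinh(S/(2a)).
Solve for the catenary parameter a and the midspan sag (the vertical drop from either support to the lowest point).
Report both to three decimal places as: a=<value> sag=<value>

seed: a₀ = √(S³/(24(L−S))) = √(64.418³/(24·16.991)) = 25.603289
iter 1: u=1.258002  f(a)=+1.396e+00  f'(a)=-1.550e+00  a ← 25.603289 − (+1.396e+00/-1.550e+00) = 26.504380
iter 2: u=1.215233  f(a)=+7.710e-02  f'(a)=-1.383e+00  a ← 26.504380 − (+7.710e-02/-1.383e+00) = 26.560139
iter 3: u=1.212682  f(a)=+2.655e-04  f'(a)=-1.373e+00  a ← 26.560139 − (+2.655e-04/-1.373e+00) = 26.560332
iter 4: u=1.212673  f(a)=+3.171e-09  f'(a)=-1.373e+00  a ← 26.560332 − (+3.171e-09/-1.373e+00) = 26.560332
iter 5: u=1.212673  f(a)=-1.421e-14  f'(a)=-1.373e+00  a ← 26.560332 − (-1.421e-14/-1.373e+00) = 26.560332
converged: |Δa| < 1e-12 after 5 iterations
sag = a·(cosh(S/(2a)) − 1) = 26.560332·(cosh(1.212673) − 1) = 22.043243
T_max/T_min = cosh(S/(2a)) = 1.829931

a=26.560 sag=22.043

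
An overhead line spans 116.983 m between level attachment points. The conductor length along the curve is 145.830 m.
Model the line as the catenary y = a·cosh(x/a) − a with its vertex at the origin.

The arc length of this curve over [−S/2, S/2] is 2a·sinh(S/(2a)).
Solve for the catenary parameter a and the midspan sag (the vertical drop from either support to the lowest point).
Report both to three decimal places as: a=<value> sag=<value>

seed: a₀ = √(S³/(24(L−S))) = √(116.983³/(24·28.847)) = 48.087055
iter 1: u=1.216367  f(a)=+2.211e+00  f'(a)=-1.387e+00  a ← 48.087055 − (+2.211e+00/-1.387e+00) = 49.681048
iter 2: u=1.177340  f(a)=+1.147e-01  f'(a)=-1.246e+00  a ← 49.681048 − (+1.147e-01/-1.246e+00) = 49.773058
iter 3: u=1.175164  f(a)=+3.460e-04  f'(a)=-1.239e+00  a ← 49.773058 − (+3.460e-04/-1.239e+00) = 49.773337
iter 4: u=1.175157  f(a)=+3.170e-09  f'(a)=-1.239e+00  a ← 49.773337 − (+3.170e-09/-1.239e+00) = 49.773337
iter 5: u=1.175157  f(a)=+2.842e-14  f'(a)=-1.239e+00  a ← 49.773337 − (+2.842e-14/-1.239e+00) = 49.773337
converged: |Δa| < 1e-12 after 5 iterations
sag = a·(cosh(S/(2a)) − 1) = 49.773337·(cosh(1.175157) − 1) = 38.510197
T_max/T_min = cosh(S/(2a)) = 1.773711

a=49.773 sag=38.510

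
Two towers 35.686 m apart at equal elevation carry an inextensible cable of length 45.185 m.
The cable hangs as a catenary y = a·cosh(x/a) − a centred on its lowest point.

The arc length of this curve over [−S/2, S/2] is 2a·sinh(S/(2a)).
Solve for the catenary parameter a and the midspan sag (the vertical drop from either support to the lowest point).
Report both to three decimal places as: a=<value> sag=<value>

a=14.651 sag=12.276

seed: a₀ = √(S³/(24(L−S))) = √(35.686³/(24·9.499)) = 14.118945
iter 1: u=1.263763  f(a)=+7.880e-01  f'(a)=-1.573e+00  a ← 14.118945 − (+7.880e-01/-1.573e+00) = 14.619890
iter 2: u=1.220461  f(a)=+4.388e-02  f'(a)=-1.402e+00  a ← 14.619890 − (+4.388e-02/-1.402e+00) = 14.651183
iter 3: u=1.217854  f(a)=+1.538e-04  f'(a)=-1.393e+00  a ← 14.651183 − (+1.538e-04/-1.393e+00) = 14.651293
iter 4: u=1.217845  f(a)=+1.905e-09  f'(a)=-1.392e+00  a ← 14.651293 − (+1.905e-09/-1.392e+00) = 14.651293
iter 5: u=1.217845  f(a)=-7.105e-15  f'(a)=-1.392e+00  a ← 14.651293 − (-7.105e-15/-1.392e+00) = 14.651293
converged: |Δa| < 1e-12 after 5 iterations
sag = a·(cosh(S/(2a)) − 1) = 14.651293·(cosh(1.217845) − 1) = 12.276043
T_max/T_min = cosh(S/(2a)) = 1.837881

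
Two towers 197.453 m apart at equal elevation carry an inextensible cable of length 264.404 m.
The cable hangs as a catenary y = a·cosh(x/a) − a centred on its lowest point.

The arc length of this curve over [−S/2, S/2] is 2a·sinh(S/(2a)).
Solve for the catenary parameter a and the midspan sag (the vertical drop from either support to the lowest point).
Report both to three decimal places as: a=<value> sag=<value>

a=72.494 sag=78.280

seed: a₀ = √(S³/(24(L−S))) = √(197.453³/(24·66.951)) = 69.216789
iter 1: u=1.426337  f(a)=+7.150e+00  f'(a)=-2.358e+00  a ← 69.216789 − (+7.150e+00/-2.358e+00) = 72.249182
iter 2: u=1.366472  f(a)=+4.967e-01  f'(a)=-2.041e+00  a ← 72.249182 − (+4.967e-01/-2.041e+00) = 72.492591
iter 3: u=1.361884  f(a)=+2.793e-03  f'(a)=-2.018e+00  a ← 72.492591 − (+2.793e-03/-2.018e+00) = 72.493975
iter 4: u=1.361858  f(a)=+8.939e-08  f'(a)=-2.018e+00  a ← 72.493975 − (+8.939e-08/-2.018e+00) = 72.493975
iter 5: u=1.361858  f(a)=-5.684e-14  f'(a)=-2.018e+00  a ← 72.493975 − (-5.684e-14/-2.018e+00) = 72.493975
converged: |Δa| < 1e-12 after 5 iterations
sag = a·(cosh(S/(2a)) − 1) = 72.493975·(cosh(1.361858) − 1) = 78.279846
T_max/T_min = cosh(S/(2a)) = 2.079812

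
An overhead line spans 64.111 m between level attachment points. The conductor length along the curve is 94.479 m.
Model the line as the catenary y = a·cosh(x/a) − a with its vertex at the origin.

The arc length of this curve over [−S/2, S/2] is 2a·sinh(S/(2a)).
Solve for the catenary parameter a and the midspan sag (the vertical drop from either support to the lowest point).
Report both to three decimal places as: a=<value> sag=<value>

seed: a₀ = √(S³/(24(L−S))) = √(64.111³/(24·30.368)) = 19.014509
iter 1: u=1.685844  f(a)=+4.619e+00  f'(a)=-4.199e+00  a ← 19.014509 − (+4.619e+00/-4.199e+00) = 20.114549
iter 2: u=1.593647  f(a)=+4.312e-01  f'(a)=-3.449e+00  a ← 20.114549 − (+4.312e-01/-3.449e+00) = 20.239578
iter 3: u=1.583803  f(a)=+4.611e-03  f'(a)=-3.375e+00  a ← 20.239578 − (+4.611e-03/-3.375e+00) = 20.240945
iter 4: u=1.583696  f(a)=+5.399e-07  f'(a)=-3.375e+00  a ← 20.240945 − (+5.399e-07/-3.375e+00) = 20.240945
iter 5: u=1.583696  f(a)=+2.842e-14  f'(a)=-3.375e+00  a ← 20.240945 − (+2.842e-14/-3.375e+00) = 20.240945
converged: |Δa| < 1e-12 after 5 iterations
sag = a·(cosh(S/(2a)) − 1) = 20.240945·(cosh(1.583696) − 1) = 31.152306
T_max/T_min = cosh(S/(2a)) = 2.539074

a=20.241 sag=31.152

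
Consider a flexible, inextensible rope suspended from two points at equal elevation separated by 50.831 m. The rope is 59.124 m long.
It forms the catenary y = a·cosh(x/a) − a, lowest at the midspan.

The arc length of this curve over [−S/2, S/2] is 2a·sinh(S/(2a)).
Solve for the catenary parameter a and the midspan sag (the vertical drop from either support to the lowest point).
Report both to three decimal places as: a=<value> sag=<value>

seed: a₀ = √(S³/(24(L−S))) = √(50.831³/(24·8.293)) = 25.688073
iter 1: u=0.989389  f(a)=+4.155e-01  f'(a)=-7.111e-01  a ← 25.688073 − (+4.155e-01/-7.111e-01) = 26.272342
iter 2: u=0.967386  f(a)=+1.460e-02  f'(a)=-6.619e-01  a ← 26.272342 − (+1.460e-02/-6.619e-01) = 26.294395
iter 3: u=0.966575  f(a)=+1.947e-05  f'(a)=-6.602e-01  a ← 26.294395 − (+1.947e-05/-6.602e-01) = 26.294424
iter 4: u=0.966574  f(a)=+3.477e-11  f'(a)=-6.602e-01  a ← 26.294424 − (+3.477e-11/-6.602e-01) = 26.294424
iter 5: u=0.966574  f(a)=+7.105e-15  f'(a)=-6.602e-01  a ← 26.294424 − (+7.105e-15/-6.602e-01) = 26.294424
converged: |Δa| < 1e-12 after 5 iterations
sag = a·(cosh(S/(2a)) − 1) = 26.294424·(cosh(0.966574) − 1) = 13.269557
T_max/T_min = cosh(S/(2a)) = 1.504653

a=26.294 sag=13.270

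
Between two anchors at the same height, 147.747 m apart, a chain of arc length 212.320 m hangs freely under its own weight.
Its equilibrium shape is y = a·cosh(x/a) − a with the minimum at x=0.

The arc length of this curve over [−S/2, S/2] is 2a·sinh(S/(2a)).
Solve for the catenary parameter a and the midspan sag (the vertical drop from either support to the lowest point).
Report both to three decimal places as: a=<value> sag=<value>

seed: a₀ = √(S³/(24(L−S))) = √(147.747³/(24·64.573)) = 45.619120
iter 1: u=1.619354  f(a)=+9.015e+00  f'(a)=-3.646e+00  a ← 45.619120 − (+9.015e+00/-3.646e+00) = 48.091425
iter 2: u=1.536105  f(a)=+7.847e-01  f'(a)=-3.037e+00  a ← 48.091425 − (+7.847e-01/-3.037e+00) = 48.349827
iter 3: u=1.527896  f(a)=+7.198e-03  f'(a)=-2.981e+00  a ← 48.349827 − (+7.198e-03/-2.981e+00) = 48.352241
iter 4: u=1.527820  f(a)=+6.180e-07  f'(a)=-2.981e+00  a ← 48.352241 − (+6.180e-07/-2.981e+00) = 48.352242
iter 5: u=1.527820  f(a)=-5.684e-14  f'(a)=-2.981e+00  a ← 48.352242 − (-5.684e-14/-2.981e+00) = 48.352242
converged: |Δa| < 1e-12 after 5 iterations
sag = a·(cosh(S/(2a)) − 1) = 48.352242·(cosh(1.527820) − 1) = 68.300597
T_max/T_min = cosh(S/(2a)) = 2.412563

a=48.352 sag=68.301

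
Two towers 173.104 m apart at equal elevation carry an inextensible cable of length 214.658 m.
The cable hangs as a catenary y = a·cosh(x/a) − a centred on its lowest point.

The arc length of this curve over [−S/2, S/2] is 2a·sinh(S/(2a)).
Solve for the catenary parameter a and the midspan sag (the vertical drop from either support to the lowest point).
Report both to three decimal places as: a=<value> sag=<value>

a=74.584 sag=56.115

seed: a₀ = √(S³/(24(L−S))) = √(173.104³/(24·41.554)) = 72.118821
iter 1: u=1.200131  f(a)=+3.097e+00  f'(a)=-1.327e+00  a ← 72.118821 − (+3.097e+00/-1.327e+00) = 74.452622
iter 2: u=1.162511  f(a)=+1.567e-01  f'(a)=-1.196e+00  a ← 74.452622 − (+1.567e-01/-1.196e+00) = 74.583649
iter 3: u=1.160469  f(a)=+4.484e-04  f'(a)=-1.189e+00  a ← 74.583649 − (+4.484e-04/-1.189e+00) = 74.584026
iter 4: u=1.160463  f(a)=+3.695e-09  f'(a)=-1.189e+00  a ← 74.584026 − (+3.695e-09/-1.189e+00) = 74.584026
iter 5: u=1.160463  f(a)=+2.842e-14  f'(a)=-1.189e+00  a ← 74.584026 − (+2.842e-14/-1.189e+00) = 74.584026
converged: |Δa| < 1e-12 after 5 iterations
sag = a·(cosh(S/(2a)) − 1) = 74.584026·(cosh(1.160463) − 1) = 56.115213
T_max/T_min = cosh(S/(2a)) = 1.752376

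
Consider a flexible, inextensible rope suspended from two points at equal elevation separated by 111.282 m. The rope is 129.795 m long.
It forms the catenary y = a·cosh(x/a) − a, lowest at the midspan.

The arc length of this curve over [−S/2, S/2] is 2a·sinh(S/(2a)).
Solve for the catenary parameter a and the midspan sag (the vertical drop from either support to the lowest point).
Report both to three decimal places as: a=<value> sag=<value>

a=57.032 sag=29.365

seed: a₀ = √(S³/(24(L−S))) = √(111.282³/(24·18.513)) = 55.692070
iter 1: u=0.999083  f(a)=+9.462e-01  f'(a)=-7.336e-01  a ← 55.692070 − (+9.462e-01/-7.336e-01) = 56.981889
iter 2: u=0.976468  f(a)=+3.387e-02  f'(a)=-6.819e-01  a ← 56.981889 − (+3.387e-02/-6.819e-01) = 57.031556
iter 3: u=0.975618  f(a)=+4.696e-05  f'(a)=-6.800e-01  a ← 57.031556 − (+4.696e-05/-6.800e-01) = 57.031625
iter 4: u=0.975617  f(a)=+9.058e-11  f'(a)=-6.800e-01  a ← 57.031625 − (+9.058e-11/-6.800e-01) = 57.031625
iter 5: u=0.975617  f(a)=+0.000e+00  f'(a)=-6.800e-01  a ← 57.031625 − (+0.000e+00/-6.800e-01) = 57.031625
converged: |Δa| < 1e-12 after 5 iterations
sag = a·(cosh(S/(2a)) − 1) = 57.031625·(cosh(0.975617) − 1) = 29.364508
T_max/T_min = cosh(S/(2a)) = 1.514881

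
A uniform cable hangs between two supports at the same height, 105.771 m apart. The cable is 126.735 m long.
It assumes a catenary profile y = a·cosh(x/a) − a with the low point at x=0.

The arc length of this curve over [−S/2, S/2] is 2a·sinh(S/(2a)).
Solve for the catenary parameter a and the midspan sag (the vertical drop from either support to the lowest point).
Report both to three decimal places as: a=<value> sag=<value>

seed: a₀ = √(S³/(24(L−S))) = √(105.771³/(24·20.964)) = 48.496145
iter 1: u=1.090509  f(a)=+1.282e+00  f'(a)=-9.718e-01  a ← 48.496145 − (+1.282e+00/-9.718e-01) = 49.815716
iter 2: u=1.061623  f(a)=+5.421e-02  f'(a)=-8.913e-01  a ← 49.815716 − (+5.421e-02/-8.913e-01) = 49.876535
iter 3: u=1.060328  f(a)=+1.063e-04  f'(a)=-8.878e-01  a ← 49.876535 − (+1.063e-04/-8.878e-01) = 49.876654
iter 4: u=1.060326  f(a)=+4.107e-10  f'(a)=-8.878e-01  a ← 49.876654 − (+4.107e-10/-8.878e-01) = 49.876654
iter 5: u=1.060326  f(a)=+2.842e-14  f'(a)=-8.878e-01  a ← 49.876654 − (+2.842e-14/-8.878e-01) = 49.876654
converged: |Δa| < 1e-12 after 5 iterations
sag = a·(cosh(S/(2a)) − 1) = 49.876654·(cosh(1.060326) − 1) = 30.765275
T_max/T_min = cosh(S/(2a)) = 1.616827

a=49.877 sag=30.765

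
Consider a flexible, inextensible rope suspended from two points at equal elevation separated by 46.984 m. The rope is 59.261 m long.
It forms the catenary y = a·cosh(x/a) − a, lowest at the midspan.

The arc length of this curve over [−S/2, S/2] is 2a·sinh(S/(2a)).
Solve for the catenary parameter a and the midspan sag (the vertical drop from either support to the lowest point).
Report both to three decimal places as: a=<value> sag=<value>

a=19.457 sag=15.991

seed: a₀ = √(S³/(24(L−S))) = √(46.984³/(24·12.277)) = 18.761745
iter 1: u=1.252122  f(a)=+9.991e-01  f'(a)=-1.526e+00  a ← 18.761745 − (+9.991e-01/-1.526e+00) = 19.416588
iter 2: u=1.209893  f(a)=+5.469e-02  f'(a)=-1.363e+00  a ← 19.416588 − (+5.469e-02/-1.363e+00) = 19.456719
iter 3: u=1.207398  f(a)=+1.849e-04  f'(a)=-1.354e+00  a ← 19.456719 − (+1.849e-04/-1.354e+00) = 19.456855
iter 4: u=1.207389  f(a)=+2.129e-09  f'(a)=-1.354e+00  a ← 19.456855 − (+2.129e-09/-1.354e+00) = 19.456855
iter 5: u=1.207389  f(a)=+1.421e-14  f'(a)=-1.354e+00  a ← 19.456855 − (+1.421e-14/-1.354e+00) = 19.456855
converged: |Δa| < 1e-12 after 5 iterations
sag = a·(cosh(S/(2a)) − 1) = 19.456855·(cosh(1.207389) − 1) = 15.990793
T_max/T_min = cosh(S/(2a)) = 1.821859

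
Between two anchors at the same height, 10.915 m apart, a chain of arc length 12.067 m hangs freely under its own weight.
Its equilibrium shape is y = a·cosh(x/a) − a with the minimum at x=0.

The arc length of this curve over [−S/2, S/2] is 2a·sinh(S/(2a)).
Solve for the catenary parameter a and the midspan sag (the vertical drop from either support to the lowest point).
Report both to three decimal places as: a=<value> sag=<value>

seed: a₀ = √(S³/(24(L−S))) = √(10.915³/(24·1.152)) = 6.858099
iter 1: u=0.795774  f(a)=+3.703e-02  f'(a)=-3.577e-01  a ← 6.858099 − (+3.703e-02/-3.577e-01) = 6.961619
iter 2: u=0.783941  f(a)=+8.551e-04  f'(a)=-3.414e-01  a ← 6.961619 − (+8.551e-04/-3.414e-01) = 6.964123
iter 3: u=0.783659  f(a)=+4.799e-07  f'(a)=-3.410e-01  a ← 6.964123 − (+4.799e-07/-3.410e-01) = 6.964125
iter 4: u=0.783659  f(a)=+1.510e-13  f'(a)=-3.410e-01  a ← 6.964125 − (+1.510e-13/-3.410e-01) = 6.964125
converged: |Δa| < 1e-12 after 4 iterations
sag = a·(cosh(S/(2a)) − 1) = 6.964125·(cosh(0.783659) − 1) = 2.250112
T_max/T_min = cosh(S/(2a)) = 1.323100

a=6.964 sag=2.250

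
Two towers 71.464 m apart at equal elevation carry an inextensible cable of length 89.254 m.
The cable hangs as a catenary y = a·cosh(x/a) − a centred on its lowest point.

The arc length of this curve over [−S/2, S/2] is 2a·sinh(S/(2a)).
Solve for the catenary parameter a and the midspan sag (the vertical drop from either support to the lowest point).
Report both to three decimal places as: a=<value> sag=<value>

a=30.272 sag=23.654

seed: a₀ = √(S³/(24(L−S))) = √(71.464³/(24·17.790)) = 29.237308
iter 1: u=1.222137  f(a)=+1.377e+00  f'(a)=-1.409e+00  a ← 29.237308 − (+1.377e+00/-1.409e+00) = 30.214694
iter 2: u=1.182603  f(a)=+7.205e-02  f'(a)=-1.265e+00  a ← 30.214694 − (+7.205e-02/-1.265e+00) = 30.271665
iter 3: u=1.180378  f(a)=+2.215e-04  f'(a)=-1.257e+00  a ← 30.271665 − (+2.215e-04/-1.257e+00) = 30.271841
iter 4: u=1.180371  f(a)=+2.106e-09  f'(a)=-1.257e+00  a ← 30.271841 − (+2.106e-09/-1.257e+00) = 30.271841
iter 5: u=1.180371  f(a)=+0.000e+00  f'(a)=-1.257e+00  a ← 30.271841 − (+0.000e+00/-1.257e+00) = 30.271841
converged: |Δa| < 1e-12 after 5 iterations
sag = a·(cosh(S/(2a)) − 1) = 30.271841·(cosh(1.180371) − 1) = 23.653603
T_max/T_min = cosh(S/(2a)) = 1.781373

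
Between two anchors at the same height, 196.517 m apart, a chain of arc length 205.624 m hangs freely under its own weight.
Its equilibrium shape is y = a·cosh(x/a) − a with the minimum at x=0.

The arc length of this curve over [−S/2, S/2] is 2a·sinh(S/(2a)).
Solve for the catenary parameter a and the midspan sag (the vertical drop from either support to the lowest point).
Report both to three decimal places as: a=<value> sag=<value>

seed: a₀ = √(S³/(24(L−S))) = √(196.517³/(24·9.107)) = 186.340347
iter 1: u=0.527307  f(a)=+1.275e-01  f'(a)=-1.005e-01  a ← 186.340347 − (+1.275e-01/-1.005e-01) = 187.608647
iter 2: u=0.523742  f(a)=+1.313e-03  f'(a)=-9.843e-02  a ← 187.608647 − (+1.313e-03/-9.843e-02) = 187.621986
iter 3: u=0.523705  f(a)=+1.426e-07  f'(a)=-9.841e-02  a ← 187.621986 − (+1.426e-07/-9.841e-02) = 187.621987
iter 4: u=0.523705  f(a)=+0.000e+00  f'(a)=-9.841e-02  a ← 187.621987 − (+0.000e+00/-9.841e-02) = 187.621987
converged: |Δa| < 1e-12 after 4 iterations
sag = a·(cosh(S/(2a)) − 1) = 187.621987·(cosh(0.523705) − 1) = 26.322672
T_max/T_min = cosh(S/(2a)) = 1.140296

a=187.622 sag=26.323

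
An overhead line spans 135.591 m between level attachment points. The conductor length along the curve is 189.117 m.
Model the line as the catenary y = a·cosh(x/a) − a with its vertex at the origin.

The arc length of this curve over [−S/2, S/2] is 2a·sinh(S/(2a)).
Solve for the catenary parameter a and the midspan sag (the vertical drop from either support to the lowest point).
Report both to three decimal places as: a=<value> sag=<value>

a=46.454 sag=58.899

seed: a₀ = √(S³/(24(L−S))) = √(135.591³/(24·53.526)) = 44.051254
iter 1: u=1.539014  f(a)=+6.708e+00  f'(a)=-3.057e+00  a ← 44.051254 − (+6.708e+00/-3.057e+00) = 46.245970
iter 2: u=1.465976  f(a)=+5.339e-01  f'(a)=-2.588e+00  a ← 46.245970 − (+5.339e-01/-2.588e+00) = 46.452301
iter 3: u=1.459465  f(a)=+4.029e-03  f'(a)=-2.549e+00  a ← 46.452301 − (+4.029e-03/-2.549e+00) = 46.453882
iter 4: u=1.459415  f(a)=+2.332e-07  f'(a)=-2.549e+00  a ← 46.453882 − (+2.332e-07/-2.549e+00) = 46.453882
iter 5: u=1.459415  f(a)=-2.842e-14  f'(a)=-2.549e+00  a ← 46.453882 − (-2.842e-14/-2.549e+00) = 46.453882
converged: |Δa| < 1e-12 after 5 iterations
sag = a·(cosh(S/(2a)) − 1) = 46.453882·(cosh(1.459415) − 1) = 58.899206
T_max/T_min = cosh(S/(2a)) = 2.267907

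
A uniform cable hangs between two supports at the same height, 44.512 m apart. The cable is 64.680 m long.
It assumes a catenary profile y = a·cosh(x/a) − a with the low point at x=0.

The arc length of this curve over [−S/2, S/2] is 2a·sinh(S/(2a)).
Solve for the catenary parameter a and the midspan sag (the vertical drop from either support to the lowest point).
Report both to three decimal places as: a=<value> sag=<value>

a=14.334 sag=21.040

seed: a₀ = √(S³/(24(L−S))) = √(44.512³/(24·20.168)) = 13.498286
iter 1: u=1.648802  f(a)=+2.926e+00  f'(a)=-3.884e+00  a ← 13.498286 − (+2.926e+00/-3.884e+00) = 14.251639
iter 2: u=1.561645  f(a)=+2.628e-01  f'(a)=-3.215e+00  a ← 14.251639 − (+2.628e-01/-3.215e+00) = 14.333390
iter 3: u=1.552738  f(a)=+2.582e-03  f'(a)=-3.152e+00  a ← 14.333390 − (+2.582e-03/-3.152e+00) = 14.334209
iter 4: u=1.552649  f(a)=+2.548e-07  f'(a)=-3.151e+00  a ← 14.334209 − (+2.548e-07/-3.151e+00) = 14.334209
iter 5: u=1.552649  f(a)=+0.000e+00  f'(a)=-3.151e+00  a ← 14.334209 − (+0.000e+00/-3.151e+00) = 14.334209
converged: |Δa| < 1e-12 after 5 iterations
sag = a·(cosh(S/(2a)) − 1) = 14.334209·(cosh(1.552649) − 1) = 21.040148
T_max/T_min = cosh(S/(2a)) = 2.467828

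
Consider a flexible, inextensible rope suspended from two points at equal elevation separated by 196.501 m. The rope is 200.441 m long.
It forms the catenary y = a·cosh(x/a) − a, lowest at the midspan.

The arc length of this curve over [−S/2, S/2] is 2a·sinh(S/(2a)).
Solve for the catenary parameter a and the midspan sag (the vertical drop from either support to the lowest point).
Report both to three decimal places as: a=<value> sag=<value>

a=284.113 sag=17.158

seed: a₀ = √(S³/(24(L−S))) = √(196.501³/(24·3.940)) = 283.265325
iter 1: u=0.346850  f(a)=+2.377e-02  f'(a)=-2.815e-02  a ← 283.265325 − (+2.377e-02/-2.815e-02) = 284.109524
iter 2: u=0.345819  f(a)=+1.067e-04  f'(a)=-2.790e-02  a ← 284.109524 − (+1.067e-04/-2.790e-02) = 284.113347
iter 3: u=0.345814  f(a)=+2.170e-09  f'(a)=-2.790e-02  a ← 284.113347 − (+2.170e-09/-2.790e-02) = 284.113347
iter 4: u=0.345814  f(a)=+0.000e+00  f'(a)=-2.790e-02  a ← 284.113347 − (+0.000e+00/-2.790e-02) = 284.113347
converged: |Δa| < 1e-12 after 4 iterations
sag = a·(cosh(S/(2a)) − 1) = 284.113347·(cosh(0.345814) − 1) = 17.158196
T_max/T_min = cosh(S/(2a)) = 1.060392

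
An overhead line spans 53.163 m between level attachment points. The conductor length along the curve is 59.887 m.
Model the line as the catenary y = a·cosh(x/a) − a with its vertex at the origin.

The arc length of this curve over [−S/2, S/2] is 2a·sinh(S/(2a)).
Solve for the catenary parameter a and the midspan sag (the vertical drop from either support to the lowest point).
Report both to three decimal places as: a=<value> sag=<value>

a=31.076 sag=12.079

seed: a₀ = √(S³/(24(L−S))) = √(53.163³/(24·6.724)) = 30.513691
iter 1: u=0.871134  f(a)=+2.598e-01  f'(a)=-4.751e-01  a ← 30.513691 − (+2.598e-01/-4.751e-01) = 31.060525
iter 2: u=0.855797  f(a)=+7.148e-03  f'(a)=-4.493e-01  a ← 31.060525 − (+7.148e-03/-4.493e-01) = 31.076435
iter 3: u=0.855359  f(a)=+5.751e-06  f'(a)=-4.485e-01  a ← 31.076435 − (+5.751e-06/-4.485e-01) = 31.076448
iter 4: u=0.855358  f(a)=+3.716e-12  f'(a)=-4.485e-01  a ← 31.076448 − (+3.716e-12/-4.485e-01) = 31.076448
converged: |Δa| < 1e-12 after 4 iterations
sag = a·(cosh(S/(2a)) − 1) = 31.076448·(cosh(0.855358) − 1) = 12.078607
T_max/T_min = cosh(S/(2a)) = 1.388674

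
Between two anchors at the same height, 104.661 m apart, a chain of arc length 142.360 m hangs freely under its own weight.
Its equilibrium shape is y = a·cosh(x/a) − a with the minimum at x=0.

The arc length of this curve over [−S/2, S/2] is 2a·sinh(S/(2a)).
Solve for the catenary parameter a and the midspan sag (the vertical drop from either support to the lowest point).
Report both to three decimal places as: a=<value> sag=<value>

seed: a₀ = √(S³/(24(L−S))) = √(104.661³/(24·37.699)) = 35.596458
iter 1: u=1.470104  f(a)=+4.290e+00  f'(a)=-2.613e+00  a ← 35.596458 − (+4.290e+00/-2.613e+00) = 37.238372
iter 2: u=1.405284  f(a)=+3.147e-01  f'(a)=-2.242e+00  a ← 37.238372 − (+3.147e-01/-2.242e+00) = 37.378707
iter 3: u=1.400008  f(a)=+1.989e-03  f'(a)=-2.214e+00  a ← 37.378707 − (+1.989e-03/-2.214e+00) = 37.379606
iter 4: u=1.399975  f(a)=+8.062e-08  f'(a)=-2.214e+00  a ← 37.379606 − (+8.062e-08/-2.214e+00) = 37.379606
iter 5: u=1.399975  f(a)=+0.000e+00  f'(a)=-2.214e+00  a ← 37.379606 − (+0.000e+00/-2.214e+00) = 37.379606
converged: |Δa| < 1e-12 after 5 iterations
sag = a·(cosh(S/(2a)) − 1) = 37.379606·(cosh(1.399975) − 1) = 43.018325
T_max/T_min = cosh(S/(2a)) = 2.150850

a=37.380 sag=43.018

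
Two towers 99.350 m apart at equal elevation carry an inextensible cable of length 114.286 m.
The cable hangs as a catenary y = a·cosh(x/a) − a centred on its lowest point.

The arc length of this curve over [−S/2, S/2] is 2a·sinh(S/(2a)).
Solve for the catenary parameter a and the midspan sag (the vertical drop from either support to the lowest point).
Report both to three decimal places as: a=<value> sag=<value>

seed: a₀ = √(S³/(24(L−S))) = √(99.350³/(24·14.936)) = 52.303293
iter 1: u=0.949749  f(a)=+6.883e-01  f'(a)=-6.243e-01  a ← 52.303293 − (+6.883e-01/-6.243e-01) = 53.405715
iter 2: u=0.930144  f(a)=+2.236e-02  f'(a)=-5.844e-01  a ← 53.405715 − (+2.236e-02/-5.844e-01) = 53.443984
iter 3: u=0.929478  f(a)=+2.536e-05  f'(a)=-5.830e-01  a ← 53.443984 − (+2.536e-05/-5.830e-01) = 53.444028
iter 4: u=0.929477  f(a)=+3.271e-11  f'(a)=-5.830e-01  a ← 53.444028 − (+3.271e-11/-5.830e-01) = 53.444028
iter 5: u=0.929477  f(a)=+0.000e+00  f'(a)=-5.830e-01  a ← 53.444028 − (+0.000e+00/-5.830e-01) = 53.444028
converged: |Δa| < 1e-12 after 5 iterations
sag = a·(cosh(S/(2a)) − 1) = 53.444028·(cosh(0.929477) − 1) = 24.796541
T_max/T_min = cosh(S/(2a)) = 1.463972

a=53.444 sag=24.797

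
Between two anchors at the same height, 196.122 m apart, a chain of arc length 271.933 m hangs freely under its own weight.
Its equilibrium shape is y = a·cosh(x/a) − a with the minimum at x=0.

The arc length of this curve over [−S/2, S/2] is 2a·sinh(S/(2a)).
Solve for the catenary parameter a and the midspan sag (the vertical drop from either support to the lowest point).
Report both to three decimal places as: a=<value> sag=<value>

seed: a₀ = √(S³/(24(L−S))) = √(196.122³/(24·75.811)) = 64.389898
iter 1: u=1.522925  f(a)=+9.293e+00  f'(a)=-2.948e+00  a ← 64.389898 − (+9.293e+00/-2.948e+00) = 67.542036
iter 2: u=1.451851  f(a)=+7.260e-01  f'(a)=-2.504e+00  a ← 67.542036 − (+7.260e-01/-2.504e+00) = 67.831969
iter 3: u=1.445646  f(a)=+5.260e-03  f'(a)=-2.468e+00  a ← 67.831969 − (+5.260e-03/-2.468e+00) = 67.834100
iter 4: u=1.445600  f(a)=+2.806e-07  f'(a)=-2.468e+00  a ← 67.834100 − (+2.806e-07/-2.468e+00) = 67.834100
iter 5: u=1.445600  f(a)=-1.137e-13  f'(a)=-2.468e+00  a ← 67.834100 − (-1.137e-13/-2.468e+00) = 67.834100
converged: |Δa| < 1e-12 after 5 iterations
sag = a·(cosh(S/(2a)) − 1) = 67.834100·(cosh(1.445600) − 1) = 84.114425
T_max/T_min = cosh(S/(2a)) = 2.240002

a=67.834 sag=84.114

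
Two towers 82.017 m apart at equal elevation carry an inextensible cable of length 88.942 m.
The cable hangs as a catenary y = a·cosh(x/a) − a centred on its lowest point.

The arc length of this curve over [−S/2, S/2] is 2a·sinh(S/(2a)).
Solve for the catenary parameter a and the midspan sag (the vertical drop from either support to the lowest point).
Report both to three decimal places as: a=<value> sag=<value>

seed: a₀ = √(S³/(24(L−S))) = √(82.017³/(24·6.925)) = 57.615629
iter 1: u=0.711760  f(a)=+1.775e-01  f'(a)=-2.528e-01  a ← 57.615629 − (+1.775e-01/-2.528e-01) = 58.317968
iter 2: u=0.703188  f(a)=+3.299e-03  f'(a)=-2.435e-01  a ← 58.317968 − (+3.299e-03/-2.435e-01) = 58.331516
iter 3: u=0.703025  f(a)=+1.186e-06  f'(a)=-2.433e-01  a ← 58.331516 − (+1.186e-06/-2.433e-01) = 58.331521
iter 4: u=0.703025  f(a)=+1.421e-13  f'(a)=-2.433e-01  a ← 58.331521 − (+1.421e-13/-2.433e-01) = 58.331521
converged: |Δa| < 1e-12 after 4 iterations
sag = a·(cosh(S/(2a)) − 1) = 58.331521·(cosh(0.703025) − 1) = 15.018572
T_max/T_min = cosh(S/(2a)) = 1.257469

a=58.332 sag=15.019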